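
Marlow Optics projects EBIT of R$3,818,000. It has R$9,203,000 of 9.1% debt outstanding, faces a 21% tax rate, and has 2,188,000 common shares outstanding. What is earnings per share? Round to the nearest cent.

R$1.08

Interest = R$837,473.00, so EBT = R$3,818,000 − R$837,473.00 = R$2,980,527.00.
After tax at 21%: net income = R$2,980,527.00 × 0.79 = R$2,354,616.33.
Per share: R$2,354,616.33 / 2,188,000 shares = R$1.08.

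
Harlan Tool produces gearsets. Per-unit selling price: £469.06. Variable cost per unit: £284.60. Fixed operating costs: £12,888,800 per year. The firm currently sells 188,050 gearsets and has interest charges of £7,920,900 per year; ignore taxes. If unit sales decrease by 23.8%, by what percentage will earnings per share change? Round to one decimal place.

At 188,050 units, contribution = 188,050 × £184.46 = £34,687,703.00.
EBIT = £34,687,703.00 − £12,888,800 = £21,798,903.00.
Interest = £7,920,900.00, so EBIT − I = £13,878,003.00.
DCL = total CM / (EBIT − I) = £34,687,703.00 / £13,878,003.00 = 2.4995.
EPS therefore changes by 2.4995 × (-23.8%) = -59.5%.

-59.5%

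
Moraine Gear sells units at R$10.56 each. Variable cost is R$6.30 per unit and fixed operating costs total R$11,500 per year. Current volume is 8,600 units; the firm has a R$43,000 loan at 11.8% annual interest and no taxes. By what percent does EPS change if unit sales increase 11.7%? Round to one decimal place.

+21.4%

At 8,600 units, contribution = 8,600 × R$4.26 = R$36,636.00.
Operating income = contribution − fixed costs = R$36,636.00 − R$11,500 = R$25,136.00.
After interest of R$5,074.00, pre-tax earnings = R$20,062.00.
Degree of combined leverage = contribution ÷ (EBIT − I) = R$36,636.00 ÷ R$20,062.00 = 1.8261.
EPS therefore changes by 1.8261 × (+11.7%) = +21.4%.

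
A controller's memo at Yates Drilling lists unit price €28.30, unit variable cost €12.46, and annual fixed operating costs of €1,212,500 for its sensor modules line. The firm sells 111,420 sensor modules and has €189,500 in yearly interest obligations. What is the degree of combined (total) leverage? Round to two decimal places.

At 111,420 units, contribution = 111,420 × €15.84 = €1,764,892.80.
Subtracting fixed costs: EBIT = €1,764,892.80 − €1,212,500 = €552,392.80. Interest = €189,500.00, so EBIT − I = €362,892.80.
Degree of total leverage = total CM / (EBIT − interest) = €1,764,892.80 / €362,892.80 = 4.8634.

4.86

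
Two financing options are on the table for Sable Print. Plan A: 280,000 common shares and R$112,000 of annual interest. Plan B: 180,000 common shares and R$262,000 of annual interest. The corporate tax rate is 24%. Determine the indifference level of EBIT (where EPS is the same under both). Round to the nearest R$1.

R$532,000

Set EPS_A = EPS_B: (EBIT − R$112,000)(1 − 0.24) ÷ 280,000 = (EBIT − R$262,000)(1 − 0.24) ÷ 180,000.
Cancelling (1 − t) and cross-multiplying: 180,000·(EBIT − 112,000) = 280,000·(EBIT − 262,000).
EBIT × (280,000 − 180,000) = 262,000 × 280,000 − 112,000 × 180,000 = 53,200,000,000, so EBIT = 53,200,000,000 ÷ 100,000 = 532,000.00.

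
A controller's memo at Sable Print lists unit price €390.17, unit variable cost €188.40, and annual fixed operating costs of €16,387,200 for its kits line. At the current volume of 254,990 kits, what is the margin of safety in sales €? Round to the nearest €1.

€67,800,923

Unit CM = price − variable cost = €390.17 − €188.40 = €201.77. Break-even units = €16,387,200 ÷ €201.77 = 81,217.23; break-even revenue = 81,217.23 × €390.17 = €31,688,525.67.
Actual sales revenue = 254,990 × €390.17 = €99,489,448.30.
Margin of safety = €99,489,448.30 − €31,688,525.67 = €67,800,923.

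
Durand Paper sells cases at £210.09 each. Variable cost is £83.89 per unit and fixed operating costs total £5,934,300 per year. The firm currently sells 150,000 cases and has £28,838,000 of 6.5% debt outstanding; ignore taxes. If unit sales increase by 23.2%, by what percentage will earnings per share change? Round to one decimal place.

+39.5%

Total contribution margin = 150,000 × £126.20 = £18,930,000.00.
EBIT = £18,930,000.00 − £5,934,300 = £12,995,700.00.
After interest of £1,874,470.00, pre-tax earnings = £11,121,230.00.
DCL = total CM / (EBIT − I) = £18,930,000.00 / £11,121,230.00 = 1.7021.
EPS therefore changes by 1.7021 × (+23.2%) = +39.5%.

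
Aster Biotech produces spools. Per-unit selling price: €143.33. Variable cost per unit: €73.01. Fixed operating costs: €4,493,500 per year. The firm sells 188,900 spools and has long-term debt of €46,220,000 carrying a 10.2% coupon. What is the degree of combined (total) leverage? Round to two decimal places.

3.26

Contribution at this volume is 188,900 × €70.32 = €13,283,448.00.
Subtracting fixed costs: EBIT = €13,283,448.00 − €4,493,500 = €8,789,948.00. Interest = €4,714,440.00.
DOL = €13,283,448.00 ÷ €8,789,948.00 = 1.5112; DFL = €8,789,948.00 ÷ €4,075,508.00 = 2.1568.
Combined leverage = 1.5112 × 2.1568 = 3.2594.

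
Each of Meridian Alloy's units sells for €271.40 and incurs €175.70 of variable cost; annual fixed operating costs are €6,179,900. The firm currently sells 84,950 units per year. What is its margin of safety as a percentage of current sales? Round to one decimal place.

Each unit contributes €271.40 − €175.70 = €95.70. Break-even units = €6,179,900 ÷ €95.70 = 64,575.76; break-even revenue = 64,575.76 × €271.40 = €17,525,860.61.
Actual sales revenue = 84,950 × €271.40 = €23,055,430.00.
Margin of safety = (€23,055,430.00 − €17,525,860.61) ÷ €23,055,430.00 = 24.0%.

24.0%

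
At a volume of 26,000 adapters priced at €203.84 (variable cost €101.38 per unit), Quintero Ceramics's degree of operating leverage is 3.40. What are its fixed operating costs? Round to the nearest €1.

At 26,000 units, contribution = 26,000 × €102.46 = €2,663,960.00.
DOL = contribution / EBIT, so EBIT = €2,663,960.00 / 3.40 = €783,517.65.
Fixed costs = CM − EBIT = €2,663,960.00 − €783,517.65 = €1,880,442.

€1,880,442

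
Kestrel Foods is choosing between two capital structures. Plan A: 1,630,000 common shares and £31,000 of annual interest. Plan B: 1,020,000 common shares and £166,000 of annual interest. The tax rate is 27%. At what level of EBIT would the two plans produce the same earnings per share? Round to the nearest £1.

£391,738

Set EPS_A = EPS_B: (EBIT − £31,000)(1 − 0.27) ÷ 1,630,000 = (EBIT − £166,000)(1 − 0.27) ÷ 1,020,000.
Cancelling (1 − t) and cross-multiplying: 1,020,000·(EBIT − 31,000) = 1,630,000·(EBIT − 166,000).
Solving, EBIT = (166,000·1,630,000 − 31,000·1,020,000) / (1,630,000 − 1,020,000) = 238,960,000,000 / 610,000 = 391,737.70.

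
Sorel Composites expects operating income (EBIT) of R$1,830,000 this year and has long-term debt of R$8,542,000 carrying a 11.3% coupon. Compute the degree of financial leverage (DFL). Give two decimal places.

2.12

Annual interest charges come to R$965,246.00.
DFL = EBIT ÷ (EBIT − I) = R$1,830,000 ÷ (R$1,830,000 − R$965,246.00) = R$1,830,000 ÷ R$864,754.00 = 2.1162.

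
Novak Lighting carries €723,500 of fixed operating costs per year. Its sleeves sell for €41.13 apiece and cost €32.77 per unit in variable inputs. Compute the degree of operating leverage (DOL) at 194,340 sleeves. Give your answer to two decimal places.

At 194,340 units, contribution = 194,340 × €8.36 = €1,624,682.40.
Subtracting fixed costs: EBIT = €1,624,682.40 − €723,500 = €901,182.40.
DOL = contribution ÷ EBIT = €1,624,682.40 ÷ €901,182.40 = 1.8028.

1.80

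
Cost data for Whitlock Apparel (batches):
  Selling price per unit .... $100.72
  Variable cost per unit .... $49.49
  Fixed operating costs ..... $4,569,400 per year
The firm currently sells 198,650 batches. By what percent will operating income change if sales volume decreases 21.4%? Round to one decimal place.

-38.8%

At 198,650 units, contribution = 198,650 × $51.23 = $10,176,839.50.
EBIT = $10,176,839.50 − $4,569,400 = $5,607,439.50.
Degree of operating leverage = $10,176,839.50 / $5,607,439.50 = 1.8149.
%ΔEBIT = DOL × %ΔSales = 1.8149 × -21.4% = -38.8%.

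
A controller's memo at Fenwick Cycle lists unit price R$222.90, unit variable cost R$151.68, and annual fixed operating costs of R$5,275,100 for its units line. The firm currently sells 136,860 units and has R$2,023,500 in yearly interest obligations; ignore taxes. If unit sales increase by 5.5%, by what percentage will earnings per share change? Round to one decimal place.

At 136,860 units, contribution = 136,860 × R$71.22 = R$9,747,169.20.
EBIT = R$9,747,169.20 − R$5,275,100 = R$4,472,069.20.
After interest of R$2,023,500.00, pre-tax earnings = R$2,448,569.20.
DCL = total CM / (EBIT − I) = R$9,747,169.20 / R$2,448,569.20 = 3.9808.
EPS therefore changes by 3.9808 × (+5.5%) = +21.9%.

+21.9%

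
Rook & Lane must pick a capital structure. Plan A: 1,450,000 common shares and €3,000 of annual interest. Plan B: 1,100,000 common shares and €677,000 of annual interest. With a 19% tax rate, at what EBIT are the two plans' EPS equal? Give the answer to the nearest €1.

€2,795,286

At indifference, (EBIT − 3,000)(1 − t)/1,450,000 = (EBIT − 677,000)(1 − t)/1,100,000.
The (1 − t) factor cancels: (EBIT − 3,000) × 1,100,000 = (EBIT − 677,000) × 1,450,000.
Solving, EBIT = (677,000·1,450,000 − 3,000·1,100,000) / (1,450,000 − 1,100,000) = 978,350,000,000 / 350,000 = 2,795,285.71.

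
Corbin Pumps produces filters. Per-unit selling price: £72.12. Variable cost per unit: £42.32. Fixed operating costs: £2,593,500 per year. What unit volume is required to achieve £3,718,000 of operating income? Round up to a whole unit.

211,796 filters

Each unit contributes £72.12 − £42.32 = £29.80.
Units = (FC + target) / CM = (£2,593,500 + £3,718,000) / £29.80 = 211,795.30, so 211,796 filters.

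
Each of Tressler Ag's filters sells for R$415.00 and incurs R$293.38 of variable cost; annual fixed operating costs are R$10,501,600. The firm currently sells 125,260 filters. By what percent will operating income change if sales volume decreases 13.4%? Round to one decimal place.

-43.1%

At 125,260 units, contribution = 125,260 × R$121.62 = R$15,234,121.20.
EBIT = R$15,234,121.20 − R$10,501,600 = R$4,732,521.20.
DOL = contribution ÷ EBIT = R$15,234,121.20 ÷ R$4,732,521.20 = 3.2190.
%ΔEBIT = DOL × %ΔSales = 3.2190 × -13.4% = -43.1%.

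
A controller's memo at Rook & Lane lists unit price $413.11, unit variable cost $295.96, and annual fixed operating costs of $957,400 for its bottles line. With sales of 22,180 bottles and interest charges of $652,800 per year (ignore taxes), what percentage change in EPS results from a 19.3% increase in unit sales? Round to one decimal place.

+50.7%

At 22,180 units, contribution = 22,180 × $117.15 = $2,598,387.00.
Subtracting fixed costs: EBIT = $2,598,387.00 − $957,400 = $1,640,987.00.
Interest = $652,800.00, so EBIT − I = $988,187.00.
Degree of combined leverage = contribution ÷ (EBIT − I) = $2,598,387.00 ÷ $988,187.00 = 2.6294.
EPS therefore changes by 2.6294 × (+19.3%) = +50.7%.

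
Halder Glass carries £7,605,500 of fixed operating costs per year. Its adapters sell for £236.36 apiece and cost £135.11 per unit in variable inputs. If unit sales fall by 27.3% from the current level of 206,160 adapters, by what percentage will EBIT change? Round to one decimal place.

-42.9%

Contribution at this volume is 206,160 × £101.25 = £20,873,700.00.
Operating income = contribution − fixed costs = £20,873,700.00 − £7,605,500 = £13,268,200.00.
DOL = contribution ÷ EBIT = £20,873,700.00 ÷ £13,268,200.00 = 1.5732.
%ΔEBIT = DOL × %ΔSales = 1.5732 × -27.3% = -42.9%.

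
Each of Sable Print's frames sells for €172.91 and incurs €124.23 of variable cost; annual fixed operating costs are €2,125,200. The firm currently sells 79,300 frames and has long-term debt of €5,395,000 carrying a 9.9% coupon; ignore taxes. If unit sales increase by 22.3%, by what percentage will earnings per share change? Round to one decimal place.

At 79,300 units, contribution = 79,300 × €48.68 = €3,860,324.00.
Subtracting fixed costs: EBIT = €3,860,324.00 − €2,125,200 = €1,735,124.00.
Interest = €534,105.00, so EBIT − I = €1,201,019.00.
DCL = total CM / (EBIT − I) = €3,860,324.00 / €1,201,019.00 = 3.2142.
%ΔEPS = DCL × %ΔSales = 3.2142 × +22.3% = +71.7%.

+71.7%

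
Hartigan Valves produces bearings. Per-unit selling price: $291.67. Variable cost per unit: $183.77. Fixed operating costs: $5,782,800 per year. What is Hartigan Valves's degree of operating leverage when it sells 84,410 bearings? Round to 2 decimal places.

2.74

At 84,410 units, contribution = 84,410 × $107.90 = $9,107,839.00.
Subtracting fixed costs: EBIT = $9,107,839.00 − $5,782,800 = $3,325,039.00.
DOL = contribution ÷ EBIT = $9,107,839.00 ÷ $3,325,039.00 = 2.7392.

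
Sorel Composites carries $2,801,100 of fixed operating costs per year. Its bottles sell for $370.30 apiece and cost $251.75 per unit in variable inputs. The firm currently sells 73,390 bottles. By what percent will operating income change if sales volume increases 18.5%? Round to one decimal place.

Contribution at this volume is 73,390 × $118.55 = $8,700,384.50.
Subtracting fixed costs: EBIT = $8,700,384.50 − $2,801,100 = $5,899,284.50.
DOL = contribution ÷ EBIT = $8,700,384.50 ÷ $5,899,284.50 = 1.4748.
%ΔEBIT = DOL × %ΔSales = 1.4748 × +18.5% = +27.3%.

+27.3%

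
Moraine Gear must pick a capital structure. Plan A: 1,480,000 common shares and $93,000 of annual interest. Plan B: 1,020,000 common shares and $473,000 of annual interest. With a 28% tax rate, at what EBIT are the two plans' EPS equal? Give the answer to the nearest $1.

At indifference, (EBIT − 93,000)(1 − t)/1,480,000 = (EBIT − 473,000)(1 − t)/1,020,000.
Cancelling (1 − t) and cross-multiplying: 1,020,000·(EBIT − 93,000) = 1,480,000·(EBIT − 473,000).
EBIT × (1,480,000 − 1,020,000) = 473,000 × 1,480,000 − 93,000 × 1,020,000 = 605,180,000,000, so EBIT = 605,180,000,000 ÷ 460,000 = 1,315,608.70.

$1,315,609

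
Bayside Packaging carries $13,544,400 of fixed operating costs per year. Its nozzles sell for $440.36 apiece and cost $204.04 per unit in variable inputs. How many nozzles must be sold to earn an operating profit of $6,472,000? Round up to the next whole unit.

84,701 nozzles

Contribution margin per unit = $440.36 − $204.04 = $236.32.
Need Q such that Q × $236.32 − $13,544,400 = $6,472,000, i.e. Q = $20,016,400 / $236.32 = 84,700.41 → 84,701.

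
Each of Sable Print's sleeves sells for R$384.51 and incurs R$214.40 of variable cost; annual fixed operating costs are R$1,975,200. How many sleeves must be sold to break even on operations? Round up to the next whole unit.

11,612 sleeves

Unit CM = price − variable cost = R$384.51 − R$214.40 = R$170.11.
Units to break even: R$1,975,200 ÷ R$170.11 = 11,611.31, rounded up to 11,612.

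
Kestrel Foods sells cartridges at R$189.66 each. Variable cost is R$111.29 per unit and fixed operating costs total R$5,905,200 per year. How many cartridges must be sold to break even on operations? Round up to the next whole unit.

Contribution margin per unit = R$189.66 − R$111.29 = R$78.37.
Break-even volume = fixed costs ÷ CM per unit = R$5,905,200 ÷ R$78.37 = 75,350.26, so 75,351 cartridges.

75,351 cartridges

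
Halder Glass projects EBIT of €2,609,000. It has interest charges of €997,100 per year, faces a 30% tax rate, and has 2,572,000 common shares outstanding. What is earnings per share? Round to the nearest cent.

Interest = €997,100.00, so EBT = €2,609,000 − €997,100.00 = €1,611,900.00.
After tax at 30%: net income = €1,611,900.00 × 0.70 = €1,128,330.00.
EPS = €1,128,330.00 ÷ 2,572,000 = €0.44.

€0.44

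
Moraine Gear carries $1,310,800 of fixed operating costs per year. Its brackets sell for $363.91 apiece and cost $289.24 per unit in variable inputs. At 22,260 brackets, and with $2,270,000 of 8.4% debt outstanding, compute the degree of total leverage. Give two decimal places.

At 22,260 units, contribution = 22,260 × $74.67 = $1,662,154.20.
Subtracting fixed costs: EBIT = $1,662,154.20 − $1,310,800 = $351,354.20. Interest = $190,680.00.
DOL = $1,662,154.20 ÷ $351,354.20 = 4.7307; DFL = $351,354.20 ÷ $160,674.20 = 2.1867.
DCL = DOL × DFL = 4.7307 × 2.1867 = 10.3446.

10.34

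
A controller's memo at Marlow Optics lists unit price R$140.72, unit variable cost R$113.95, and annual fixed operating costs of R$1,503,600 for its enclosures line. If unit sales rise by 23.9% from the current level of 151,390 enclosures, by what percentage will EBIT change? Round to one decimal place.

Total contribution margin = 151,390 × R$26.77 = R$4,052,710.30.
Subtracting fixed costs: EBIT = R$4,052,710.30 − R$1,503,600 = R$2,549,110.30.
So DOL = total CM / EBIT = R$4,052,710.30 / R$2,549,110.30 = 1.5899.
So EBIT moves 1.5899 × (+23.9%) = +38.0%.

+38.0%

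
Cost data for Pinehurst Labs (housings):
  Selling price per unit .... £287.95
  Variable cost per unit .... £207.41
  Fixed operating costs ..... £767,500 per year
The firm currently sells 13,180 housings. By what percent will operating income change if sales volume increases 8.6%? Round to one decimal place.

Total contribution margin = 13,180 × £80.54 = £1,061,517.20.
EBIT = £1,061,517.20 − £767,500 = £294,017.20.
Degree of operating leverage = £1,061,517.20 / £294,017.20 = 3.6104.
%ΔEBIT = DOL × %ΔSales = 3.6104 × +8.6% = +31.0%.

+31.0%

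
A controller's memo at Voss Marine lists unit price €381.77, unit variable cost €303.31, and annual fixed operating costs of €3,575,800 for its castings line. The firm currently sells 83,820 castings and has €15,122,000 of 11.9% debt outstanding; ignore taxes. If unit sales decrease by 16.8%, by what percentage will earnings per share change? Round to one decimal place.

-92.0%

Total contribution margin = 83,820 × €78.46 = €6,576,517.20.
EBIT = €6,576,517.20 − €3,575,800 = €3,000,717.20.
After interest of €1,799,518.00, pre-tax earnings = €1,201,199.20.
DCL = total CM / (EBIT − I) = €6,576,517.20 / €1,201,199.20 = 5.4750.
EPS therefore changes by 5.4750 × (-16.8%) = -92.0%.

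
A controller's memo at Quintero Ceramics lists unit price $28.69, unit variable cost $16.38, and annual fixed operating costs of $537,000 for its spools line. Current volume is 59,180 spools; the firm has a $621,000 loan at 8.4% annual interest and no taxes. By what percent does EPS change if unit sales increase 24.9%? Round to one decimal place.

At 59,180 units, contribution = 59,180 × $12.31 = $728,505.80.
EBIT = $728,505.80 − $537,000 = $191,505.80.
After interest of $52,164.00, pre-tax earnings = $139,341.80.
DCL = total CM / (EBIT − I) = $728,505.80 / $139,341.80 = 5.2282.
EPS therefore changes by 5.2282 × (+24.9%) = +130.2%.

+130.2%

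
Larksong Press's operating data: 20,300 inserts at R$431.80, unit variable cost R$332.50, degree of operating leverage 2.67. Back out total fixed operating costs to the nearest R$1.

R$1,260,812

Total contribution margin = 20,300 × R$99.30 = R$2,015,790.00.
Since DOL = CM ÷ EBIT, EBIT = R$2,015,790.00 ÷ 2.67 = R$754,977.53.
Fixed costs = CM − EBIT = R$2,015,790.00 − R$754,977.53 = R$1,260,812.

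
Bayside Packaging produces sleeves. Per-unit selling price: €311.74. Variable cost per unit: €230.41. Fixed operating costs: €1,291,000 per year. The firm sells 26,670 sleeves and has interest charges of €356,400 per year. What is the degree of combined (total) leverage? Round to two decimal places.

At 26,670 units, contribution = 26,670 × €81.33 = €2,169,071.10.
Subtracting fixed costs: EBIT = €2,169,071.10 − €1,291,000 = €878,071.10. Interest = €356,400.00, so EBIT − I = €521,671.10.
DCL = contribution ÷ (EBIT − I) = €2,169,071.10 ÷ €521,671.10 = 4.1579.

4.16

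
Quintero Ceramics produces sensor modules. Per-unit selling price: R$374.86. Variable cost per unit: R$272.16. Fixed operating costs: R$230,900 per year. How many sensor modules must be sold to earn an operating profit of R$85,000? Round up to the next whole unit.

3,076 sensor modules

Unit CM = price − variable cost = R$374.86 − R$272.16 = R$102.70.
Required volume = (fixed costs + target profit) ÷ CM = (R$230,900 + R$85,000) ÷ R$102.70 = 3,075.95, so 3,076 sensor modules.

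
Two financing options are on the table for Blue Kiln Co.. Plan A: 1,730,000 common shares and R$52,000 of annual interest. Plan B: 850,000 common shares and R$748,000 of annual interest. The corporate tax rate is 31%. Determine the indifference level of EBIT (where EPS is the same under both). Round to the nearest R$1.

R$1,420,273

At indifference, (EBIT − 52,000)(1 − t)/1,730,000 = (EBIT − 748,000)(1 − t)/850,000.
The (1 − t) factor cancels: (EBIT − 52,000) × 850,000 = (EBIT − 748,000) × 1,730,000.
EBIT × (1,730,000 − 850,000) = 748,000 × 1,730,000 − 52,000 × 850,000 = 1,249,840,000,000, so EBIT = 1,249,840,000,000 ÷ 880,000 = 1,420,272.73.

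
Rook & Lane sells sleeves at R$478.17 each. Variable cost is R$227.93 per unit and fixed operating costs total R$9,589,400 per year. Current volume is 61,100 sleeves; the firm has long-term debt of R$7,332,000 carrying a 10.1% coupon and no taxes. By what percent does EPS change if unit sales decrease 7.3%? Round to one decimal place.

-22.5%

Contribution at this volume is 61,100 × R$250.24 = R$15,289,664.00.
Operating income = contribution − fixed costs = R$15,289,664.00 − R$9,589,400 = R$5,700,264.00.
Interest = R$740,532.00, so EBIT − I = R$4,959,732.00.
Degree of combined leverage = contribution ÷ (EBIT − I) = R$15,289,664.00 ÷ R$4,959,732.00 = 3.0828.
%ΔEPS = DCL × %ΔSales = 3.0828 × -7.3% = -22.5%.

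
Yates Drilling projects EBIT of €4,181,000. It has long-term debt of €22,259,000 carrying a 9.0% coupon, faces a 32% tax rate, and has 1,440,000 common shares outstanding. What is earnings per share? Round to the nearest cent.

Interest = €2,003,310.00, so EBT = €4,181,000 − €2,003,310.00 = €2,177,690.00.
After tax at 32%: net income = €2,177,690.00 × 0.68 = €1,480,829.20.
EPS = €1,480,829.20 ÷ 1,440,000 = €1.03.

€1.03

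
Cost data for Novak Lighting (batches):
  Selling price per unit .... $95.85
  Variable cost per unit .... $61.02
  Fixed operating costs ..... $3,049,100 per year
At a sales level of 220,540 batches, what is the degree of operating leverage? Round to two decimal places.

At 220,540 units, contribution = 220,540 × $34.83 = $7,681,408.20.
Subtracting fixed costs: EBIT = $7,681,408.20 − $3,049,100 = $4,632,308.20.
So DOL = total CM / EBIT = $7,681,408.20 / $4,632,308.20 = 1.6582.

1.66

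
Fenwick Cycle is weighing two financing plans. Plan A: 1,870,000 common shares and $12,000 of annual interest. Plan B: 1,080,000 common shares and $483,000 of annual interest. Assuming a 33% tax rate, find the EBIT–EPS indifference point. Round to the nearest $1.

Set EPS_A = EPS_B: (EBIT − $12,000)(1 − 0.33) ÷ 1,870,000 = (EBIT − $483,000)(1 − 0.33) ÷ 1,080,000.
The (1 − t) factor cancels: (EBIT − 12,000) × 1,080,000 = (EBIT − 483,000) × 1,870,000.
Solving, EBIT = (483,000·1,870,000 − 12,000·1,080,000) / (1,870,000 − 1,080,000) = 890,250,000,000 / 790,000 = 1,126,898.73.

$1,126,899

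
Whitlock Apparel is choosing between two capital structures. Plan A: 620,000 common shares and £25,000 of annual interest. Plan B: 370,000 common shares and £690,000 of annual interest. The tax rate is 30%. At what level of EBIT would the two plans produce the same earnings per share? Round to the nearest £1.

Set EPS_A = EPS_B: (EBIT − £25,000)(1 − 0.30) ÷ 620,000 = (EBIT − £690,000)(1 − 0.30) ÷ 370,000.
The (1 − t) factor cancels: (EBIT − 25,000) × 370,000 = (EBIT − 690,000) × 620,000.
EBIT × (620,000 − 370,000) = 690,000 × 620,000 − 25,000 × 370,000 = 418,550,000,000, so EBIT = 418,550,000,000 ÷ 250,000 = 1,674,200.00.

£1,674,200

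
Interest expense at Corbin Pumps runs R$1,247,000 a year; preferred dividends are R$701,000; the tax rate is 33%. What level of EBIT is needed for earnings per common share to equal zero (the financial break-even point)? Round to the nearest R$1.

Grossing the preferred dividend up to pre-tax terms: R$701,000 / (1 − 0.33) = R$1,046,268.66.
EPS = 0 when EBIT covers interest plus the pre-tax preferred burden: R$1,247,000 + R$1,046,268.66 = R$2,293,268.66.

R$2,293,269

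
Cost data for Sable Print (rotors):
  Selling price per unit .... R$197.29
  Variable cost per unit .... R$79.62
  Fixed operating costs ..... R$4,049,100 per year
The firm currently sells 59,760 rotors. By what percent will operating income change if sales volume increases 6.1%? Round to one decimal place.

+14.4%

At 59,760 units, contribution = 59,760 × R$117.67 = R$7,031,959.20.
Operating income = contribution − fixed costs = R$7,031,959.20 − R$4,049,100 = R$2,982,859.20.
DOL = contribution ÷ EBIT = R$7,031,959.20 ÷ R$2,982,859.20 = 2.3575.
%ΔEBIT = DOL × %ΔSales = 2.3575 × +6.1% = +14.4%.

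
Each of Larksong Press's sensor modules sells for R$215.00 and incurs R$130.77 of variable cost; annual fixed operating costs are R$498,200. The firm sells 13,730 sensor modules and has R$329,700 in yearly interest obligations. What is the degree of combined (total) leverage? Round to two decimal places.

At 13,730 units, contribution = 13,730 × R$84.23 = R$1,156,477.90.
EBIT = R$1,156,477.90 − R$498,200 = R$658,277.90. Interest = R$329,700.00.
DOL = R$1,156,477.90 ÷ R$658,277.90 = 1.7568; DFL = R$658,277.90 ÷ R$328,577.90 = 2.0034.
DCL = DOL × DFL = 1.7568 × 2.0034 = 3.5196.

3.52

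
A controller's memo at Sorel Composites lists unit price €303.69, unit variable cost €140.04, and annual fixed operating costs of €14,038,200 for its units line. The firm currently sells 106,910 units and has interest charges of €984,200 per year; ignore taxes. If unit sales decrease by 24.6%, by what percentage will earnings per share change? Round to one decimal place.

-174.0%

At 106,910 units, contribution = 106,910 × €163.65 = €17,495,821.50.
Operating income = contribution − fixed costs = €17,495,821.50 − €14,038,200 = €3,457,621.50.
After interest of €984,200.00, pre-tax earnings = €2,473,421.50.
Degree of combined leverage = contribution ÷ (EBIT − I) = €17,495,821.50 ÷ €2,473,421.50 = 7.0735.
%ΔEPS = DCL × %ΔSales = 7.0735 × -24.6% = -174.0%.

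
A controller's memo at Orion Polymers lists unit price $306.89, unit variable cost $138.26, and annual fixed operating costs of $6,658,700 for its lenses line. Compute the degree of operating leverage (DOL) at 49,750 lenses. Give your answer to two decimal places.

4.85

Contribution at this volume is 49,750 × $168.63 = $8,389,342.50.
Subtracting fixed costs: EBIT = $8,389,342.50 − $6,658,700 = $1,730,642.50.
So DOL = total CM / EBIT = $8,389,342.50 / $1,730,642.50 = 4.8475.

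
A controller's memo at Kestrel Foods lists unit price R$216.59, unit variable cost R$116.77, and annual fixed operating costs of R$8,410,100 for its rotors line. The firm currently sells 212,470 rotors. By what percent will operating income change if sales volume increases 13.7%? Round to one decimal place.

+22.7%

Contribution at this volume is 212,470 × R$99.82 = R$21,208,755.40.
Operating income = contribution − fixed costs = R$21,208,755.40 − R$8,410,100 = R$12,798,655.40.
DOL = contribution ÷ EBIT = R$21,208,755.40 ÷ R$12,798,655.40 = 1.6571.
%ΔEBIT = DOL × %ΔSales = 1.6571 × +13.7% = +22.7%.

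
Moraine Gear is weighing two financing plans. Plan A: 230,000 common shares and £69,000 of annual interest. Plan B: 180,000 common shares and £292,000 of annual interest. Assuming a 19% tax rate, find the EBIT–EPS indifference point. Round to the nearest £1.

At indifference, (EBIT − 69,000)(1 − t)/230,000 = (EBIT − 292,000)(1 − t)/180,000.
Cancelling (1 − t) and cross-multiplying: 180,000·(EBIT − 69,000) = 230,000·(EBIT − 292,000).
EBIT × (230,000 − 180,000) = 292,000 × 230,000 − 69,000 × 180,000 = 54,740,000,000, so EBIT = 54,740,000,000 ÷ 50,000 = 1,094,800.00.

£1,094,800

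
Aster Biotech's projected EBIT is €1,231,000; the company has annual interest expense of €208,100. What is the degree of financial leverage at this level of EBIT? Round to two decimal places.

Annual interest charges come to €208,100.00.
Degree of financial leverage = EBIT / (EBIT − interest) = €1,231,000 / €1,022,900.00 = 1.2034.

1.20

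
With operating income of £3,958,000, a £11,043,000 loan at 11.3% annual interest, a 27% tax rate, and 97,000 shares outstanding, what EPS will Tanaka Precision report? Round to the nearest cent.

£20.40

Pre-tax income = £3,958,000 − £1,247,859.00 = £2,710,141.00.
After tax at 27%: net income = £2,710,141.00 × 0.73 = £1,978,402.93.
Per share: £1,978,402.93 / 97,000 shares = £20.40.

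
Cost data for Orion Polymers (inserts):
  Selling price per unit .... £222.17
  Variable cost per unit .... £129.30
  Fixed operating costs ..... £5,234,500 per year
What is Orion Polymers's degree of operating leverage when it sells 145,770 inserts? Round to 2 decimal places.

Total contribution margin = 145,770 × £92.87 = £13,537,659.90.
Operating income = contribution − fixed costs = £13,537,659.90 − £5,234,500 = £8,303,159.90.
Degree of operating leverage = £13,537,659.90 / £8,303,159.90 = 1.6304.

1.63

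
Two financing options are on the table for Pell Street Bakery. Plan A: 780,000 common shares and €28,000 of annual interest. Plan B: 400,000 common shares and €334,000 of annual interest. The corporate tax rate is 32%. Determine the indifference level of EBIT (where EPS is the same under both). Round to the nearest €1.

€656,105

Set EPS_A = EPS_B: (EBIT − €28,000)(1 − 0.32) ÷ 780,000 = (EBIT − €334,000)(1 − 0.32) ÷ 400,000.
Cancelling (1 − t) and cross-multiplying: 400,000·(EBIT − 28,000) = 780,000·(EBIT − 334,000).
Solving, EBIT = (334,000·780,000 − 28,000·400,000) / (780,000 − 400,000) = 249,320,000,000 / 380,000 = 656,105.26.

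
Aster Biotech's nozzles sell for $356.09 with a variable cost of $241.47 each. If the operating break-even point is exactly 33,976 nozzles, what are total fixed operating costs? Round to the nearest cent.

$3,894,329.12

Each unit contributes $356.09 − $241.47 = $114.62.
Fixed costs = break-even units × CM = 33,976 × $114.62 = $3,894,329.12.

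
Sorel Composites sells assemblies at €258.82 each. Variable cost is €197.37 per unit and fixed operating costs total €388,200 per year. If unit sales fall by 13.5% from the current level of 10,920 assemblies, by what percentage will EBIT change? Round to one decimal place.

Total contribution margin = 10,920 × €61.45 = €671,034.00.
Operating income = contribution − fixed costs = €671,034.00 − €388,200 = €282,834.00.
DOL = contribution ÷ EBIT = €671,034.00 ÷ €282,834.00 = 2.3725.
So EBIT moves 2.3725 × (-13.5%) = -32.0%.

-32.0%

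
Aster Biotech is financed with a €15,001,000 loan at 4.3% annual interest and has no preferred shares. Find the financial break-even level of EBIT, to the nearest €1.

€645,043

Annual interest = 4.3% × €15,001,000 = €645,043.00.
Without preferred stock the financial break-even is simply EBIT = interest = €645,043.00.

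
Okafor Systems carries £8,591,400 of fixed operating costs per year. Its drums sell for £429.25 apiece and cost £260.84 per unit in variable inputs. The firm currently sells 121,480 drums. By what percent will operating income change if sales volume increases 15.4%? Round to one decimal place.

+26.5%

At 121,480 units, contribution = 121,480 × £168.41 = £20,458,446.80.
Operating income = contribution − fixed costs = £20,458,446.80 − £8,591,400 = £11,867,046.80.
Degree of operating leverage = £20,458,446.80 / £11,867,046.80 = 1.7240.
%ΔEBIT = DOL × %ΔSales = 1.7240 × +15.4% = +26.5%.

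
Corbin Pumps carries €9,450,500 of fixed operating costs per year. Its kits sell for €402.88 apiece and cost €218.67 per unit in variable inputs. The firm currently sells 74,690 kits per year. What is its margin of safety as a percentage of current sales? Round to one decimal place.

31.3%

Unit CM = price − variable cost = €402.88 − €218.67 = €184.21. Break-even units = €9,450,500 ÷ €184.21 = 51,302.86; break-even revenue = 51,302.86 × €402.88 = €20,668,896.59.
Actual sales revenue = 74,690 × €402.88 = €30,091,107.20.
Margin of safety = (€30,091,107.20 − €20,668,896.59) ÷ €30,091,107.20 = 31.3%.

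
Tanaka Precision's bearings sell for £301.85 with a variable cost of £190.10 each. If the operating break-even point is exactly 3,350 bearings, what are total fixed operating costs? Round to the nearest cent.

£374,362.50

Each unit contributes £301.85 − £190.10 = £111.75.
Fixed costs = break-even units × CM = 3,350 × £111.75 = £374,362.50.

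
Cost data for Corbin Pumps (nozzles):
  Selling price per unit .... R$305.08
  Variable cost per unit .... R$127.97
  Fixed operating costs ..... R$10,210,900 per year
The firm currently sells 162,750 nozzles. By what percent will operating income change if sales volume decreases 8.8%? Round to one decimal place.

-13.6%

Total contribution margin = 162,750 × R$177.11 = R$28,824,652.50.
Subtracting fixed costs: EBIT = R$28,824,652.50 − R$10,210,900 = R$18,613,752.50.
So DOL = total CM / EBIT = R$28,824,652.50 / R$18,613,752.50 = 1.5486.
Operating income changes by 1.5486 × -8.8% = -13.6%.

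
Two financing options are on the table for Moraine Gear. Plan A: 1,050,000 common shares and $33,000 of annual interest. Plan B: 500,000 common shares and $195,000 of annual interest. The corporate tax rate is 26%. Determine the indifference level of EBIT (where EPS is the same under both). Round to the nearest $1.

Set EPS_A = EPS_B: (EBIT − $33,000)(1 − 0.26) ÷ 1,050,000 = (EBIT − $195,000)(1 − 0.26) ÷ 500,000.
Cancelling (1 − t) and cross-multiplying: 500,000·(EBIT − 33,000) = 1,050,000·(EBIT − 195,000).
Solving, EBIT = (195,000·1,050,000 − 33,000·500,000) / (1,050,000 − 500,000) = 188,250,000,000 / 550,000 = 342,272.73.

$342,273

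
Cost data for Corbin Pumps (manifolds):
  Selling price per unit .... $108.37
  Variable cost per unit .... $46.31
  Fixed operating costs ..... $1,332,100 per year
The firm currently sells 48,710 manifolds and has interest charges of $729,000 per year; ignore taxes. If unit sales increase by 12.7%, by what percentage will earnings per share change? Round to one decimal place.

+39.9%

Contribution at this volume is 48,710 × $62.06 = $3,022,942.60.
Operating income = contribution − fixed costs = $3,022,942.60 − $1,332,100 = $1,690,842.60.
After interest of $729,000.00, pre-tax earnings = $961,842.60.
DCL = total CM / (EBIT − I) = $3,022,942.60 / $961,842.60 = 3.1429.
%ΔEPS = DCL × %ΔSales = 3.1429 × +12.7% = +39.9%.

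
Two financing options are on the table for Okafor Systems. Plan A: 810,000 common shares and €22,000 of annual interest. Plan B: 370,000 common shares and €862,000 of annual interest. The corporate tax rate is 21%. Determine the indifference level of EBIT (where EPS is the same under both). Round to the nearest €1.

€1,568,364

Set EPS_A = EPS_B: (EBIT − €22,000)(1 − 0.21) ÷ 810,000 = (EBIT − €862,000)(1 − 0.21) ÷ 370,000.
Cancelling (1 − t) and cross-multiplying: 370,000·(EBIT − 22,000) = 810,000·(EBIT − 862,000).
Solving, EBIT = (862,000·810,000 − 22,000·370,000) / (810,000 − 370,000) = 690,080,000,000 / 440,000 = 1,568,363.64.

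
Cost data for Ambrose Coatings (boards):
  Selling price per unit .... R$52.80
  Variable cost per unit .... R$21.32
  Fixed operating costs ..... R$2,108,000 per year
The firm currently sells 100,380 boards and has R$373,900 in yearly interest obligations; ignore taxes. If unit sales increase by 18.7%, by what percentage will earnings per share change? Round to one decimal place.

+87.1%

Total contribution margin = 100,380 × R$31.48 = R$3,159,962.40.
Subtracting fixed costs: EBIT = R$3,159,962.40 − R$2,108,000 = R$1,051,962.40.
After interest of R$373,900.00, pre-tax earnings = R$678,062.40.
DCL = total CM / (EBIT − I) = R$3,159,962.40 / R$678,062.40 = 4.6603.
%ΔEPS = DCL × %ΔSales = 4.6603 × +18.7% = +87.1%.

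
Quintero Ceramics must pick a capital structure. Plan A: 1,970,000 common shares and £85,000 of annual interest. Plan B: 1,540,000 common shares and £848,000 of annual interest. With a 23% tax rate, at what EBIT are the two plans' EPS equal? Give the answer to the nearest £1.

At indifference, (EBIT − 85,000)(1 − t)/1,970,000 = (EBIT − 848,000)(1 − t)/1,540,000.
The (1 − t) factor cancels: (EBIT − 85,000) × 1,540,000 = (EBIT − 848,000) × 1,970,000.
Solving, EBIT = (848,000·1,970,000 − 85,000·1,540,000) / (1,970,000 − 1,540,000) = 1,539,660,000,000 / 430,000 = 3,580,604.65.

£3,580,605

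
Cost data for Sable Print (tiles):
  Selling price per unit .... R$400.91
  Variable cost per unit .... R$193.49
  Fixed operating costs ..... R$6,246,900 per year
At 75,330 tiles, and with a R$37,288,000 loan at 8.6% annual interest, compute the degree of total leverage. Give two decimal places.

Total contribution margin = 75,330 × R$207.42 = R$15,624,948.60.
EBIT = R$15,624,948.60 − R$6,246,900 = R$9,378,048.60. Interest = R$3,206,768.00.
DOL = R$15,624,948.60 ÷ R$9,378,048.60 = 1.6661; DFL = R$9,378,048.60 ÷ R$6,171,280.60 = 1.5196.
DCL = DOL × DFL = 1.6661 × 1.5196 = 2.5318.

2.53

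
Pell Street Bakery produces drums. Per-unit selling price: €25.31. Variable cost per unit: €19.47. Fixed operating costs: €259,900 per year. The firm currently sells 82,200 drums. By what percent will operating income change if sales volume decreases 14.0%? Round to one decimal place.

-30.5%

Total contribution margin = 82,200 × €5.84 = €480,048.00.
Subtracting fixed costs: EBIT = €480,048.00 − €259,900 = €220,148.00.
DOL = contribution ÷ EBIT = €480,048.00 ÷ €220,148.00 = 2.1806.
Operating income changes by 2.1806 × -14.0% = -30.5%.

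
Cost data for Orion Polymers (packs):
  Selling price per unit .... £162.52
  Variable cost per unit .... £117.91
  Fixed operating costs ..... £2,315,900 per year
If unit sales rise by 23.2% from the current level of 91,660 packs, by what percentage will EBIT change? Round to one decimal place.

+53.5%

Total contribution margin = 91,660 × £44.61 = £4,088,952.60.
Operating income = contribution − fixed costs = £4,088,952.60 − £2,315,900 = £1,773,052.60.
DOL = contribution ÷ EBIT = £4,088,952.60 ÷ £1,773,052.60 = 2.3062.
%ΔEBIT = DOL × %ΔSales = 2.3062 × +23.2% = +53.5%.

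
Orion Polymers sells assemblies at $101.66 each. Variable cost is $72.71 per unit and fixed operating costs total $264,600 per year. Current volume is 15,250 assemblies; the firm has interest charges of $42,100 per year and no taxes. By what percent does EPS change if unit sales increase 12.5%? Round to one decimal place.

Total contribution margin = 15,250 × $28.95 = $441,487.50.
Operating income = contribution − fixed costs = $441,487.50 − $264,600 = $176,887.50.
Interest = $42,100.00, so EBIT − I = $134,787.50.
DCL = total CM / (EBIT − I) = $441,487.50 / $134,787.50 = 3.2754.
%ΔEPS = DCL × %ΔSales = 3.2754 × +12.5% = +40.9%.

+40.9%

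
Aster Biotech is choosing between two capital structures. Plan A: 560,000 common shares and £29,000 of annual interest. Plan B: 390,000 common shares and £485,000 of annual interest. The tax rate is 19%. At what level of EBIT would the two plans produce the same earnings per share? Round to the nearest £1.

At indifference, (EBIT − 29,000)(1 − t)/560,000 = (EBIT − 485,000)(1 − t)/390,000.
The (1 − t) factor cancels: (EBIT − 29,000) × 390,000 = (EBIT − 485,000) × 560,000.
Solving, EBIT = (485,000·560,000 − 29,000·390,000) / (560,000 − 390,000) = 260,290,000,000 / 170,000 = 1,531,117.65.

£1,531,118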